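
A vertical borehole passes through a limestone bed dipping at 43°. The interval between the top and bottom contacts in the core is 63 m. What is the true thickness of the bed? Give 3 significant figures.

True thickness t = h · cos(dip) = 63 × cos 43°
t = 63 × 0.7314 = 46.075 m

46.1 m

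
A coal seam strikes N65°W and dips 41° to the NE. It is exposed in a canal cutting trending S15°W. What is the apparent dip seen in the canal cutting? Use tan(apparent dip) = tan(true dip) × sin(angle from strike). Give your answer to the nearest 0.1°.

Angle between strike (N65°W) and section (S15°W): β = 80°.
tan α = tan 41° × sin 80° = 0.8693 × 0.9848 = 0.8561
apparent dip = arctan 0.8561 = 40.57°

40.6°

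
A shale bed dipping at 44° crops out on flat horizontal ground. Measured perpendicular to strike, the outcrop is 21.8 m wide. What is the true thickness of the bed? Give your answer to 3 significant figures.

True thickness t = w · sin(dip) = 21.8 × sin 44°
t = 21.8 × 0.6947 = 15.144 m

15.1 m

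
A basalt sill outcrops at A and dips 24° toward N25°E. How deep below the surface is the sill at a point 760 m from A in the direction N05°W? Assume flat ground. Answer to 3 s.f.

293 m

The hole lies 30° from the dip direction, so the down-dip offset is 760 × cos 30° = 658.18 m.
Depth = down-dip offset × tan(dip) = 658.18 × tan 24° = 658.18 × 0.4452
Depth = 293.04 m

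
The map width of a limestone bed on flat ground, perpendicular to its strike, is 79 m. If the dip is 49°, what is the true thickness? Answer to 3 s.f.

True thickness t = w · sin(dip) = 79 × sin 49°
t = 79 × 0.7547 = 59.622 m

59.6 m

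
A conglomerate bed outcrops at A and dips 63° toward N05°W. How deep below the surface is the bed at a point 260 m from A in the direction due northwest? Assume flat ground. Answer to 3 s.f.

391 m

The hole lies 40° from the dip direction, so the down-dip offset is 260 × cos 40° = 199.17 m.
Depth = down-dip offset × tan(dip) = 199.17 × tan 63° = 199.17 × 1.9626
Depth = 390.90 m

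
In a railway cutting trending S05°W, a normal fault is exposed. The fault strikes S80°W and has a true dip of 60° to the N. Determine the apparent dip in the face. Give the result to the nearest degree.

Angle between strike (S80°W) and section (S05°W): β = 75°.
tan α = tan 60° × sin 75° = 1.7321 × 0.9659 = 1.6730
apparent dip = arctan 1.6730 = 59.13°

59°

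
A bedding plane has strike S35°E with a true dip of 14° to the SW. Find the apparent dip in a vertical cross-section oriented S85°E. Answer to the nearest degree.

11°

The strike is S35°E and the section trends S85°E; the acute angle between them is β = 50°.
tan α = tan 14° × sin 50° = 0.2493 × 0.7660 = 0.1910
α = arctan(0.1910) = 10.81°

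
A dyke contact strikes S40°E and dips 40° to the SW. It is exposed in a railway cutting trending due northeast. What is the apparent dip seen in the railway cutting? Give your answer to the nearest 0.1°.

The strike is S40°E and the section trends due northeast; the acute angle between them is β = 85°.
tan α = tan 40° × sin 85° = 0.8391 × 0.9962 = 0.8359
α = arctan(0.8359) = 39.89°

39.9°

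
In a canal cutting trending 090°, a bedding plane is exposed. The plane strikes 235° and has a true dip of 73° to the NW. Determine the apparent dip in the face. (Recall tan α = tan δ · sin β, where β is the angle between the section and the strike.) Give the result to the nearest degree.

62°

Angle between strike (235°) and section (090°): β = 35°.
tan(apparent dip) = tan 73° · sin 35° = 1.8761
α = arctan(1.8761) = 61.94°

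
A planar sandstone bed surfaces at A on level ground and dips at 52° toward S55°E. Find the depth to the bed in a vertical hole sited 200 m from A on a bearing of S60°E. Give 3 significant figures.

The hole lies 5° from the dip direction, so the down-dip offset is 200 × cos 5° = 199.24 m.
Depth = down-dip offset × tan(dip) = 199.24 × tan 52° = 199.24 × 1.2799
Depth = 255.01 m

255 m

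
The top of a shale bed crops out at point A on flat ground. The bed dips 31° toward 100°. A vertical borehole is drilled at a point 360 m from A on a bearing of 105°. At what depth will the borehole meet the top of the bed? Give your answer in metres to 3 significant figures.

The hole lies 5° from the dip direction, so the down-dip offset is 360 × cos 5° = 358.63 m.
Depth = down-dip offset × tan(dip) = 358.63 × tan 31° = 358.63 × 0.6009
Depth = 215.49 m

215 m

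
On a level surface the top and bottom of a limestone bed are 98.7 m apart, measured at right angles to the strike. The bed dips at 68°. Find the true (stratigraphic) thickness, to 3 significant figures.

91.5 m

True thickness t = w · sin(dip) = 98.7 × sin 68°
t = 98.7 × 0.9272 = 91.513 m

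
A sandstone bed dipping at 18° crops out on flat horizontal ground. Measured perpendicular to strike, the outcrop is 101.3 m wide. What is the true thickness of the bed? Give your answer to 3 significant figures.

True thickness t = w · sin(dip) = 101.3 × sin 18°
t = 101.3 × 0.3090 = 31.303 m

31.3 m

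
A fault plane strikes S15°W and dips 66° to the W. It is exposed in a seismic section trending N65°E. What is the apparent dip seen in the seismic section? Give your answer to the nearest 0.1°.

59.8°

The strike is S15°W and the section trends N65°E; the acute angle between them is β = 50°.
tan α = tan 66° × sin 50° = 2.2460 × 0.7660 = 1.7206
apparent dip = arctan 1.7206 = 59.83°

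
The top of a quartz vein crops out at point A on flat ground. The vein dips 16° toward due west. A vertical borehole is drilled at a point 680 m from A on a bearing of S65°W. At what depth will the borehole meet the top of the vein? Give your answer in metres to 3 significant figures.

The hole lies 25° from the dip direction, so the down-dip offset is 680 × cos 25° = 616.29 m.
Depth = down-dip offset × tan(dip) = 616.29 × tan 16° = 616.29 × 0.2867
Depth = 176.72 m

177 m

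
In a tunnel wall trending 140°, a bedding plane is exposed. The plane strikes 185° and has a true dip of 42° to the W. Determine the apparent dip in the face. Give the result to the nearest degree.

32°

Angle between strike (185°) and section (140°): β = 45°.
tan(apparent dip) = tan 42° · sin 45° = 0.6367
apparent dip = arctan 0.6367 = 32.48°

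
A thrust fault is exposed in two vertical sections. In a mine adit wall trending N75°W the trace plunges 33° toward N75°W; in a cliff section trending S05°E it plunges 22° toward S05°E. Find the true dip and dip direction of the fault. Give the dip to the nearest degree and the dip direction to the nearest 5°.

The two traces are lines in the plane: v₁ = (sin 285°·cos 33°, cos 285°·cos 33°, −sin 33°), v₂ = (sin 175°·cos 22°, cos 175°·cos 22°, −sin 22°).
Cross product v₁ × v₂ gives the pole to the plane: n ∝ (-0.584, -0.347, 0.731).
tan δ = √(n_x²+n_y²)/n_z = 0.680/0.731, so δ = 42.9°.
The horizontal component of n points toward azimuth atan2(n_x, n_y) = 239°, the dip direction.

true dip 43°, dip direction 240°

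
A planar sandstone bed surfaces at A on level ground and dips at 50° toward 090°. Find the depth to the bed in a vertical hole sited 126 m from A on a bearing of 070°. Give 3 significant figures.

141 m

The hole lies 20° from the dip direction, so the down-dip offset is 126 × cos 20° = 118.40 m.
Depth = down-dip offset × tan(dip) = 118.40 × tan 50° = 118.40 × 1.1918
Depth = 141.11 m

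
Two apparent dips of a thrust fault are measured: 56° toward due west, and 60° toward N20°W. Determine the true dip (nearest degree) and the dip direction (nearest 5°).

true dip 63°, dip direction 310°

The two traces are lines in the plane: v₁ = (sin 270°·cos 56°, cos 270°·cos 56°, −sin 56°), v₂ = (sin 340°·cos 60°, cos 340°·cos 60°, −sin 60°).
Cross product v₁ × v₂ gives the pole to the plane: n ∝ (-0.390, 0.343, 0.263).
tan δ = √(n_x²+n_y²)/n_z = 0.519/0.263, so δ = 63.1°.
The horizontal component of n points toward azimuth atan2(n_x, n_y) = 311°, the dip direction.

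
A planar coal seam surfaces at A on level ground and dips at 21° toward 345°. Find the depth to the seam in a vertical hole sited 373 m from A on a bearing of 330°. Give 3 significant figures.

138 m

The hole lies 15° from the dip direction, so the down-dip offset is 373 × cos 15° = 360.29 m.
Depth = down-dip offset × tan(dip) = 360.29 × tan 21° = 360.29 × 0.3839
Depth = 138.30 m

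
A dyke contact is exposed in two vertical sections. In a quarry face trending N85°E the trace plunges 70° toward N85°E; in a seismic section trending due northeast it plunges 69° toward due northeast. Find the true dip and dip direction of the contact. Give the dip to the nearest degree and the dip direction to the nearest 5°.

true dip 71°, dip direction 070°

Represent each trace as a vector plunging at its apparent dip toward its trend (east-north-up frame): v₁ = (0.341, 0.030, -0.940), v₂ = (0.253, 0.253, -0.934).
The plane normal is n = v₁ × v₂ ∝ (0.210, 0.080, 0.079).
Dip δ = arctan(|n_h|/n_z) = arctan(0.225/0.079) = 70.7°.
Dip direction = atan2(0.210, 0.080) = 69° (azimuth of n's horizontal projection).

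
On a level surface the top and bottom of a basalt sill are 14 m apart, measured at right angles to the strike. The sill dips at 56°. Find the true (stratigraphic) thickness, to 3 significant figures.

11.6 m

True thickness t = w · sin(dip) = 14 × sin 56°
t = 14 × 0.8290 = 11.607 m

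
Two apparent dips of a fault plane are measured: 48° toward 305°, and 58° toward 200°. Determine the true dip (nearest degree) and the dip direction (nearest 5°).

Represent each trace as a vector plunging at its apparent dip toward its trend (east-north-up frame): v₁ = (-0.548, 0.384, -0.743), v₂ = (-0.181, -0.498, -0.848).
n = v₁ × v₂ = (-0.696, -0.330, 0.343) (taken with n_z > 0).
Dip δ = arctan(|n_h|/n_z) = arctan(0.770/0.343) = 66.0°.
Dip direction = azimuth of (n_x, n_y) = atan2(-0.696, -0.330) = 245°.

true dip 66°, dip direction 245°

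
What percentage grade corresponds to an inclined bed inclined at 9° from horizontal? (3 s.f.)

grade % = 100 × tan 9° = 100 × 0.1584

15.8%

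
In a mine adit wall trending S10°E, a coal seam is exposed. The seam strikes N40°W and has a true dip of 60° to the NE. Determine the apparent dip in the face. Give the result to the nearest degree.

41°

The strike is N40°W and the section trends S10°E; the acute angle between them is β = 30°.
tan(apparent dip) = tan 60° · sin 30° = 0.8660
apparent dip = arctan 0.8660 = 40.89°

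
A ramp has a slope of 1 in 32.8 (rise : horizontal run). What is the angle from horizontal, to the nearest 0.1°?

1.7°

tan θ = 1/32.8 = 0.0305
θ = arctan(0.0305) = 1.75°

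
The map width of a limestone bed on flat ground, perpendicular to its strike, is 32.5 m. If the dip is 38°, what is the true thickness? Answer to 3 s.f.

True thickness t = w · sin(dip) = 32.5 × sin 38°
t = 32.5 × 0.6157 = 20.009 m

20.0 m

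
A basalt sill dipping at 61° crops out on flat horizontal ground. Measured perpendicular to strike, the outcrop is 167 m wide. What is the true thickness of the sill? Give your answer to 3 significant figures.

True thickness t = w · sin(dip) = 167 × sin 61°
t = 167 × 0.8746 = 146.061 m

146 m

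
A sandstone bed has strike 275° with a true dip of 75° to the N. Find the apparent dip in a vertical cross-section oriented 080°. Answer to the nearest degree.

44°

The section lies 15° from the strike.
tan α = tan 75° × sin 15° = 3.7321 × 0.2588 = 0.9659
α = arctan(0.9659) = 44.01°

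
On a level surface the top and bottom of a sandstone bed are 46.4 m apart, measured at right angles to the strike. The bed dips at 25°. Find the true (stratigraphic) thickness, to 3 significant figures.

19.6 m

True thickness t = w · sin(dip) = 46.4 × sin 25°
t = 46.4 × 0.4226 = 19.609 m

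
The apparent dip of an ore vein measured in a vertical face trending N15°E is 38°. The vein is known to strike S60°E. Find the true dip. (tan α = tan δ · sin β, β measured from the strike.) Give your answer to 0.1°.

39.0°

β = acute angle between strike S60°E and section N15°E = 75°.
tan(true dip) = tan 38° / sin 75° = 0.8088
δ = arctan(0.8088) = 38.97°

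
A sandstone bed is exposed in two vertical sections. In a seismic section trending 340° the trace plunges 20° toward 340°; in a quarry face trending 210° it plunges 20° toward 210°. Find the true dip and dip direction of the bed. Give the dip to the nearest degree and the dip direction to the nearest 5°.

Each apparent-dip line lies in the plane. As unit vectors (x east, y north, z up), v₁ plunges 20°→340° and v₂ plunges 20°→210°.
Cross product v₁ × v₂ gives the pole to the plane: n ∝ (-0.580, 0.051, 0.676).
Dip δ = arctan(|n_h|/n_z) = arctan(0.583/0.676) = 40.7°.
The horizontal component of n points toward azimuth atan2(n_x, n_y) = 275°, the dip direction.

true dip 41°, dip direction 275°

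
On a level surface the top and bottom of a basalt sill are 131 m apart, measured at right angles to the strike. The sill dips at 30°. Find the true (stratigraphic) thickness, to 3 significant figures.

True thickness t = w · sin(dip) = 131 × sin 30°
t = 131 × 0.5000 = 65.500 m

65.5 m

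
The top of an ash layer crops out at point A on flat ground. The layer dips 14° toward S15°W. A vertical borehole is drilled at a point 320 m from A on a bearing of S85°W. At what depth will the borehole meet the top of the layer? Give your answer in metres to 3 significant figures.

27.3 m

The hole lies 70° from the dip direction, so the down-dip offset is 320 × cos 70° = 109.45 m.
Depth = down-dip offset × tan(dip) = 109.45 × tan 14° = 109.45 × 0.2493
Depth = 27.29 m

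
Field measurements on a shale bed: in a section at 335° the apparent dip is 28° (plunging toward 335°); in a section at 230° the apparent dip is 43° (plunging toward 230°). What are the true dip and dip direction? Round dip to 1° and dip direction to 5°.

true dip 51°, dip direction 270°

Each apparent-dip line lies in the plane. As unit vectors (x east, y north, z up), v₁ plunges 28°→335° and v₂ plunges 43°→230°.
n = v₁ × v₂ = (-0.766, 0.009, 0.624) (taken with n_z > 0).
Dip δ = arctan(|n_h|/n_z) = arctan(0.766/0.624) = 50.9°.
The horizontal component of n points toward azimuth atan2(n_x, n_y) = 271°, the dip direction.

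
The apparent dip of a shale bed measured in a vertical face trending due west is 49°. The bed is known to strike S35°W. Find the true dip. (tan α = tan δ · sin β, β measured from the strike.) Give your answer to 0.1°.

54.5°

The section is 55° from the strike.
tan(true dip) = tan 49° / sin 55° = 1.4043
true dip = arctan 1.4043 = 54.55°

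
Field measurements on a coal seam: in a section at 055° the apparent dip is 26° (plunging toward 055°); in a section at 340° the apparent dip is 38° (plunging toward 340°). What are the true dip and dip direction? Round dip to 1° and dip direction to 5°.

true dip 40°, dip direction 000°

Represent each trace as a vector plunging at its apparent dip toward its trend (east-north-up frame): v₁ = (0.736, 0.516, -0.438), v₂ = (-0.270, 0.740, -0.616).
n = v₁ × v₂ = (0.007, 0.571, 0.684) (taken with n_z > 0).
True dip = arccos(n_z / |n|) = arccos(0.7675) = 39.9°.
Dip direction = azimuth of (n_x, n_y) = atan2(0.007, 0.571) = 1°.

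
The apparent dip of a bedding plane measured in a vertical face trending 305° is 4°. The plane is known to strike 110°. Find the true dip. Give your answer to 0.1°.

The section is 15° from the strike.
tan(true dip) = tan 4° / sin 15° = 0.2702
δ = arctan(0.2702) = 15.12°

15.1°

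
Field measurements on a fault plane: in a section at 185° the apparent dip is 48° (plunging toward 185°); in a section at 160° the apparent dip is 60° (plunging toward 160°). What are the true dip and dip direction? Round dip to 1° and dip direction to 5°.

Represent each trace as a vector plunging at its apparent dip toward its trend (east-north-up frame): v₁ = (-0.058, -0.667, -0.743), v₂ = (0.171, -0.470, -0.866).
The plane normal is n = v₁ × v₂ ∝ (0.228, -0.178, 0.141).
True dip = arccos(n_z / |n|) = arccos(0.4394) = 63.9°.
Dip direction = azimuth of (n_x, n_y) = atan2(0.228, -0.178) = 128°.

true dip 64°, dip direction 130°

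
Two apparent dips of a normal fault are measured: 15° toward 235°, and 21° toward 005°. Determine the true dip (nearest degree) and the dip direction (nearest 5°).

Represent each trace as a vector plunging at its apparent dip toward its trend (east-north-up frame): v₁ = (-0.791, -0.554, -0.259), v₂ = (0.081, 0.930, -0.358).
The plane normal is n = v₁ × v₂ ∝ (-0.439, 0.305, 0.691).
True dip = arccos(n_z / |n|) = arccos(0.7909) = 37.7°.
The horizontal component of n points toward azimuth atan2(n_x, n_y) = 305°, the dip direction.

true dip 38°, dip direction 305°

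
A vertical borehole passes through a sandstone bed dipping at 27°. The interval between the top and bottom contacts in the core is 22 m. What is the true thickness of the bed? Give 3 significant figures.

True thickness t = h · cos(dip) = 22 × cos 27°
t = 22 × 0.8910 = 19.602 m

19.6 m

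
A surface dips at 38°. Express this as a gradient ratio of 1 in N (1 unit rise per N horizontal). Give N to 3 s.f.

1 : N means tan θ = 1/N, so N = 1/tan 38° = 1/0.7813

1 in 1.28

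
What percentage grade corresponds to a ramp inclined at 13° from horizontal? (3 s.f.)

grade % = 100 × tan 13° = 100 × 0.2309

23.1%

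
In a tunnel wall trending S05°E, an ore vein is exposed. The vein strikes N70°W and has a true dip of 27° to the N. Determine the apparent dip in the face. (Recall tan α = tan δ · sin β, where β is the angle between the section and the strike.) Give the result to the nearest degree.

25°

The strike is N70°W and the section trends S05°E; the acute angle between them is β = 65°.
tan(apparent dip) = tan 27° · sin 65° = 0.4618
apparent dip = arctan 0.4618 = 24.79°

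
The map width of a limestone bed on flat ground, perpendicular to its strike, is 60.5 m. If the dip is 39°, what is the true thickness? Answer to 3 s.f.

38.1 m

True thickness t = w · sin(dip) = 60.5 × sin 39°
t = 60.5 × 0.6293 = 38.074 m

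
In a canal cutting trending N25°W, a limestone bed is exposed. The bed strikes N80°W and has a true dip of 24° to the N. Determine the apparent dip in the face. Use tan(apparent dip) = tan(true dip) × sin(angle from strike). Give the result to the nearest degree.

20°

The section lies 55° from the strike.
tan α = tan 24° × sin 55° = 0.4452 × 0.8192 = 0.3647
apparent dip = arctan 0.3647 = 20.04°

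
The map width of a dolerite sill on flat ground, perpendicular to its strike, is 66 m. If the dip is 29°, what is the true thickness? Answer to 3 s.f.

True thickness t = w · sin(dip) = 66 × sin 29°
t = 66 × 0.4848 = 31.997 m

32.0 m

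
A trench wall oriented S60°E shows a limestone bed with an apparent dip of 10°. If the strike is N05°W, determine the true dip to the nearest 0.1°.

12.1°

The section is 55° from the strike.
tan δ = tan α / sin β = tan 10° / sin 55° = 0.1763 / 0.8192 = 0.2153
δ = arctan(0.2153) = 12.15°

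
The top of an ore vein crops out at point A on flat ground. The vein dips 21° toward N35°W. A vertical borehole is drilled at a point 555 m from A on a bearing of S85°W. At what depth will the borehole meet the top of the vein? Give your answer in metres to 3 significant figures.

107 m

The hole lies 60° from the dip direction, so the down-dip offset is 555 × cos 60° = 277.50 m.
Depth = down-dip offset × tan(dip) = 277.50 × tan 21° = 277.50 × 0.3839
Depth = 106.52 m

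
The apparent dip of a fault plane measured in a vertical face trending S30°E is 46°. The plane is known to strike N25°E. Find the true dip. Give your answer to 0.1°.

51.7°

β = acute angle between strike N25°E and section S30°E = 55°.
tan(true dip) = tan 46° / sin 55° = 1.2641
δ = arctan(1.2641) = 51.65°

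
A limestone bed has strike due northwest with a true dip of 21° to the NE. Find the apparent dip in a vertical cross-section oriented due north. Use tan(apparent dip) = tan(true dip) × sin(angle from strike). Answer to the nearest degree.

15°

Angle between strike (due northwest) and section (due north): β = 45°.
tan α = tan 21° × sin 45° = 0.3839 × 0.7071 = 0.2714
α = arctan(0.2714) = 15.19°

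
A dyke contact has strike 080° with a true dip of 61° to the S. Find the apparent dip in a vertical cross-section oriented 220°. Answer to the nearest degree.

49°

Angle between strike (080°) and section (220°): β = 40°.
tan α = tan 61° × sin 40° = 1.8040 × 0.6428 = 1.1596
apparent dip = arctan 1.1596 = 49.23°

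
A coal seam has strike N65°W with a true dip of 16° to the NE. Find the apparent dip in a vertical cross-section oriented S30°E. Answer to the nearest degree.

9°

The section lies 35° from the strike.
tan(apparent dip) = tan 16° · sin 35° = 0.1645
α = arctan(0.1645) = 9.34°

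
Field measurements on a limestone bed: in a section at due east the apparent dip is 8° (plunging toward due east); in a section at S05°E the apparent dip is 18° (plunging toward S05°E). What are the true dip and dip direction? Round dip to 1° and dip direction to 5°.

true dip 19°, dip direction 155°

The two traces are lines in the plane: v₁ = (sin 90°·cos 8°, cos 90°·cos 8°, −sin 8°), v₂ = (sin 175°·cos 18°, cos 175°·cos 18°, −sin 18°).
Cross product v₁ × v₂ gives the pole to the plane: n ∝ (0.132, -0.294, 0.938).
Dip δ = arctan(|n_h|/n_z) = arctan(0.323/0.938) = 19.0°.
The horizontal component of n points toward azimuth atan2(n_x, n_y) = 156°, the dip direction.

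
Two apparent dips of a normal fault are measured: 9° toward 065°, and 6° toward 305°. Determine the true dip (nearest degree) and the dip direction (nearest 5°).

Represent each trace as a vector plunging at its apparent dip toward its trend (east-north-up frame): v₁ = (0.895, 0.417, -0.156), v₂ = (-0.815, 0.570, -0.105).
Cross product v₁ × v₂ gives the pole to the plane: n ∝ (0.046, 0.221, 0.851).
tan δ = √(n_x²+n_y²)/n_z = 0.226/0.851, so δ = 14.9°.
The horizontal component of n points toward azimuth atan2(n_x, n_y) = 12°, the dip direction.

true dip 15°, dip direction 010°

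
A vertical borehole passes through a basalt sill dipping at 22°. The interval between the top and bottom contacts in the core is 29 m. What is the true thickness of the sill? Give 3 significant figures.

26.9 m

True thickness t = h · cos(dip) = 29 × cos 22°
t = 29 × 0.9272 = 26.888 m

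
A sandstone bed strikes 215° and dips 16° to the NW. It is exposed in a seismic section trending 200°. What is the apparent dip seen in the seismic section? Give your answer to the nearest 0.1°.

The section lies 15° from the strike.
tan α = tan 16° × sin 15° = 0.2867 × 0.2588 = 0.0742
α = arctan(0.0742) = 4.24°

4.2°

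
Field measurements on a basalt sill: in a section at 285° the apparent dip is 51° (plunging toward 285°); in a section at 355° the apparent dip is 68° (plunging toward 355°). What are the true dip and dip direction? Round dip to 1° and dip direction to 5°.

Each apparent-dip line lies in the plane. As unit vectors (x east, y north, z up), v₁ plunges 51°→285° and v₂ plunges 68°→355°.
The plane normal is n = v₁ × v₂ ∝ (-0.139, 0.538, 0.222).
tan δ = √(n_x²+n_y²)/n_z = 0.556/0.222, so δ = 68.3°.
Dip direction = atan2(-0.139, 0.538) = 346° (azimuth of n's horizontal projection).

true dip 68°, dip direction 345°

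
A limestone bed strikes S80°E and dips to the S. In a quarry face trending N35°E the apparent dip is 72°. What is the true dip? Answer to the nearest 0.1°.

73.6°

β = acute angle between strike S80°E and section N35°E = 65°.
tan(true dip) = tan 72° / sin 65° = 3.3958
true dip = arctan 3.3958 = 73.59°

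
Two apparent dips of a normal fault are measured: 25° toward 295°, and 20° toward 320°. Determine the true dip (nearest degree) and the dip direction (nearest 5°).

Each apparent-dip line lies in the plane. As unit vectors (x east, y north, z up), v₁ plunges 25°→295° and v₂ plunges 20°→320°.
The plane normal is n = v₁ × v₂ ∝ (-0.173, 0.026, 0.360).
tan δ = √(n_x²+n_y²)/n_z = 0.175/0.360, so δ = 25.9°.
Dip direction = azimuth of (n_x, n_y) = atan2(-0.173, 0.026) = 278°.

true dip 26°, dip direction 280°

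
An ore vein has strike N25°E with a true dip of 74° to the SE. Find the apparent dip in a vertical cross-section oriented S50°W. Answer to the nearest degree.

The section lies 25° from the strike.
tan α = tan 74° × sin 25° = 3.4874 × 0.4226 = 1.4738
α = arctan(1.4738) = 55.84°

56°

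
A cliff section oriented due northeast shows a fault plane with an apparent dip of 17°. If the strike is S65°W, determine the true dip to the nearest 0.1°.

β = acute angle between strike S65°W and section due northeast = 20°.
tan(true dip) = tan 17° / sin 20° = 0.8939
true dip = arctan 0.8939 = 41.79°

41.8°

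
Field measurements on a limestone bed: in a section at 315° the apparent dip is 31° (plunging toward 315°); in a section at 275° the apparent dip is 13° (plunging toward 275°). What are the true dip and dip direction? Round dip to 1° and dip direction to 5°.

true dip 35°, dip direction 345°

The two traces are lines in the plane: v₁ = (sin 315°·cos 31°, cos 315°·cos 31°, −sin 31°), v₂ = (sin 275°·cos 13°, cos 275°·cos 13°, −sin 13°).
n = v₁ × v₂ = (-0.093, 0.364, 0.537) (taken with n_z > 0).
True dip = arccos(n_z / |n|) = arccos(0.8197) = 34.9°.
The horizontal component of n points toward azimuth atan2(n_x, n_y) = 346°, the dip direction.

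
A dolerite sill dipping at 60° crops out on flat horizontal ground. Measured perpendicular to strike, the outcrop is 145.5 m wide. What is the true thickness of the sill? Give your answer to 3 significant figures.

True thickness t = w · sin(dip) = 145.5 × sin 60°
t = 145.5 × 0.8660 = 126.007 m

126 m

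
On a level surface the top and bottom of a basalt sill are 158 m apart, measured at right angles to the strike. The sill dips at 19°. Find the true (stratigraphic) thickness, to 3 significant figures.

True thickness t = w · sin(dip) = 158 × sin 19°
t = 158 × 0.3256 = 51.440 m

51.4 m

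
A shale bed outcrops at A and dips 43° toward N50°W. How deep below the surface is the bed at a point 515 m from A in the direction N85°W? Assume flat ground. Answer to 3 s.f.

393 m

The hole lies 35° from the dip direction, so the down-dip offset is 515 × cos 35° = 421.86 m.
Depth = down-dip offset × tan(dip) = 421.86 × tan 43° = 421.86 × 0.9325
Depth = 393.39 m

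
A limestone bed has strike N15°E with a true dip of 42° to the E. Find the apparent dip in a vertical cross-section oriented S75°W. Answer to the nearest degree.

The strike is N15°E and the section trends S75°W; the acute angle between them is β = 60°.
tan(apparent dip) = tan 42° · sin 60° = 0.7798
apparent dip = arctan 0.7798 = 37.95°

38°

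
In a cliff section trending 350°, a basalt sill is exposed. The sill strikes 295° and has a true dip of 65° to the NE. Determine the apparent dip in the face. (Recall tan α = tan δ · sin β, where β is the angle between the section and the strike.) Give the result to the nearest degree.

The section lies 55° from the strike.
tan α = tan 65° × sin 55° = 2.1445 × 0.8192 = 1.7567
apparent dip = arctan 1.7567 = 60.35°

60°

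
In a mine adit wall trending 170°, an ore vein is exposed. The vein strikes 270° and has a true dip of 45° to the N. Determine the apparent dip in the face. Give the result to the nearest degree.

Angle between strike (270°) and section (170°): β = 80°.
tan α = tan 45° × sin 80° = 1.0000 × 0.9848 = 0.9848
α = arctan(0.9848) = 44.56°

45°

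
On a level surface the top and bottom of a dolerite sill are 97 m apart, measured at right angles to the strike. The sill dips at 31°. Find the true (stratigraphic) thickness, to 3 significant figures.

True thickness t = w · sin(dip) = 97 × sin 31°
t = 97 × 0.5150 = 49.959 m

50.0 m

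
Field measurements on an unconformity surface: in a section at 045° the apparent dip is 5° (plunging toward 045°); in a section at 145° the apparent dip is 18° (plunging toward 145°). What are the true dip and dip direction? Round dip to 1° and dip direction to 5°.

Represent each trace as a vector plunging at its apparent dip toward its trend (east-north-up frame): v₁ = (0.704, 0.704, -0.087), v₂ = (0.546, -0.779, -0.309).
Cross product v₁ × v₂ gives the pole to the plane: n ∝ (0.286, -0.170, 0.933).
tan δ = √(n_x²+n_y²)/n_z = 0.332/0.933, so δ = 19.6°.
The horizontal component of n points toward azimuth atan2(n_x, n_y) = 121°, the dip direction.

true dip 20°, dip direction 120°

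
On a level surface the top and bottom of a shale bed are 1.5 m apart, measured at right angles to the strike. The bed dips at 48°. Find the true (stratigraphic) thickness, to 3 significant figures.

True thickness t = w · sin(dip) = 1.5 × sin 48°
t = 1.5 × 0.7431 = 1.115 m

1.11 m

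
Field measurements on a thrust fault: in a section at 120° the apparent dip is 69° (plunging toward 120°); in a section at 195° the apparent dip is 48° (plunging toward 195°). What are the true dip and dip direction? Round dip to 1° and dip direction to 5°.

Represent each trace as a vector plunging at its apparent dip toward its trend (east-north-up frame): v₁ = (0.310, -0.179, -0.934), v₂ = (-0.173, -0.646, -0.743).
The plane normal is n = v₁ × v₂ ∝ (0.470, -0.392, 0.232).
Dip δ = arctan(|n_h|/n_z) = arctan(0.612/0.232) = 69.3°.
The horizontal component of n points toward azimuth atan2(n_x, n_y) = 130°, the dip direction.

true dip 69°, dip direction 130°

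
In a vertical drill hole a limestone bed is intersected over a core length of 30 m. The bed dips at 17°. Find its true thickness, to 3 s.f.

True thickness t = h · cos(dip) = 30 × cos 17°
t = 30 × 0.9563 = 28.689 m

28.7 m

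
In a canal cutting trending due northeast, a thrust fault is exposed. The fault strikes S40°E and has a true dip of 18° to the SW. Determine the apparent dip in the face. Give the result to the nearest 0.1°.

17.9°

The strike is S40°E and the section trends due northeast; the acute angle between them is β = 85°.
tan α = tan 18° × sin 85° = 0.3249 × 0.9962 = 0.3237
apparent dip = arctan 0.3237 = 17.94°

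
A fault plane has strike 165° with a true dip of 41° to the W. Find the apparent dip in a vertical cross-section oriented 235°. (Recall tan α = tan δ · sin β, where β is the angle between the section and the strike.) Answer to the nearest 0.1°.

39.2°

Angle between strike (165°) and section (235°): β = 70°.
tan(apparent dip) = tan 41° · sin 70° = 0.8169
α = arctan(0.8169) = 39.24°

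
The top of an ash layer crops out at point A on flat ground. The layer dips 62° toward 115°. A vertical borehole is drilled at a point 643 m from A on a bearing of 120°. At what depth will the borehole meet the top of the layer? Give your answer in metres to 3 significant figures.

The hole lies 5° from the dip direction, so the down-dip offset is 643 × cos 5° = 640.55 m.
Depth = down-dip offset × tan(dip) = 640.55 × tan 62° = 640.55 × 1.8807
Depth = 1204.71 m

1200 m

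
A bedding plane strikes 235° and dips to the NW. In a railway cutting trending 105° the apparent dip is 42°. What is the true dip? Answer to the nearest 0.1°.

The section is 50° from the strike.
tan δ = tan α / sin β = tan 42° / sin 50° = 0.9004 / 0.7660 = 1.1754
true dip = arctan 1.1754 = 49.61°

49.6°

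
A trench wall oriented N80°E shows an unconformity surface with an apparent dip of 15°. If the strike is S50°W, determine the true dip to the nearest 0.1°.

28.2°

β = acute angle between strike S50°W and section N80°E = 30°.
tan(true dip) = tan 15° / sin 30° = 0.5359
true dip = arctan 0.5359 = 28.19°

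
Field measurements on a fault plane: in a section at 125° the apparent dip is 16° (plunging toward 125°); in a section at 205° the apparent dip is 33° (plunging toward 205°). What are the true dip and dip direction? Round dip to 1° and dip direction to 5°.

Each apparent-dip line lies in the plane. As unit vectors (x east, y north, z up), v₁ plunges 16°→125° and v₂ plunges 33°→205°.
The plane normal is n = v₁ × v₂ ∝ (-0.091, -0.527, 0.794).
Dip δ = arctan(|n_h|/n_z) = arctan(0.534/0.794) = 33.9°.
Dip direction = azimuth of (n_x, n_y) = atan2(-0.091, -0.527) = 190°.

true dip 34°, dip direction 190°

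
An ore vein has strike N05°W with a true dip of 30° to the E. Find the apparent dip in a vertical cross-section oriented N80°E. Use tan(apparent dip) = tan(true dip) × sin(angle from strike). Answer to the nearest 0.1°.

29.9°

The strike is N05°W and the section trends N80°E; the acute angle between them is β = 85°.
tan(apparent dip) = tan 30° · sin 85° = 0.5752
α = arctan(0.5752) = 29.91°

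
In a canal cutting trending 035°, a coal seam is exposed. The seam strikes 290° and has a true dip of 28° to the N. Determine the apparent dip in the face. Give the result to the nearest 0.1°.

The strike is 290° and the section trends 035°; the acute angle between them is β = 75°.
tan α = tan 28° × sin 75° = 0.5317 × 0.9659 = 0.5136
α = arctan(0.5136) = 27.18°

27.2°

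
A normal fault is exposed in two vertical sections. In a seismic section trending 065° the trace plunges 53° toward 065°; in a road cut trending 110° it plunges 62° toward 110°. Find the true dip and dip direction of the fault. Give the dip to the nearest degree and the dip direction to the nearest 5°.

true dip 62°, dip direction 110°

The two traces are lines in the plane: v₁ = (sin 65°·cos 53°, cos 65°·cos 53°, −sin 53°), v₂ = (sin 110°·cos 62°, cos 110°·cos 62°, −sin 62°).
The plane normal is n = v₁ × v₂ ∝ (0.353, -0.129, 0.200).
True dip = arccos(n_z / |n|) = arccos(0.4695) = 62.0°.
The horizontal component of n points toward azimuth atan2(n_x, n_y) = 110°, the dip direction.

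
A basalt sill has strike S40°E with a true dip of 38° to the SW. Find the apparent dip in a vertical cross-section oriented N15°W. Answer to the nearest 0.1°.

The strike is S40°E and the section trends N15°W; the acute angle between them is β = 25°.
tan α = tan 38° × sin 25° = 0.7813 × 0.4226 = 0.3302
α = arctan(0.3302) = 18.27°

18.3°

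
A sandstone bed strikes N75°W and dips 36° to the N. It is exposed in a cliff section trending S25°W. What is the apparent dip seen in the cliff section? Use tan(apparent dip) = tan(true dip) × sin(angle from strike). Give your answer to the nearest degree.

36°

The section lies 80° from the strike.
tan α = tan 36° × sin 80° = 0.7265 × 0.9848 = 0.7155
apparent dip = arctan 0.7155 = 35.58°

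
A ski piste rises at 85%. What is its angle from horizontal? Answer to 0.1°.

tan θ = 85/100 = 0.8500
θ = arctan(0.8500) = 40.36°

40.4°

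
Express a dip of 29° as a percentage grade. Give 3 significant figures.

55.4%

grade % = 100 × tan 29° = 100 × 0.5543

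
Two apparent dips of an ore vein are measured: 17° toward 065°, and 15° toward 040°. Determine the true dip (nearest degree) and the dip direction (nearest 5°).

true dip 17°, dip direction 070°

Each apparent-dip line lies in the plane. As unit vectors (x east, y north, z up), v₁ plunges 17°→065° and v₂ plunges 15°→040°.
n = v₁ × v₂ = (0.112, 0.043, 0.390) (taken with n_z > 0).
Dip δ = arctan(|n_h|/n_z) = arctan(0.120/0.390) = 17.0°.
The horizontal component of n points toward azimuth atan2(n_x, n_y) = 69°, the dip direction.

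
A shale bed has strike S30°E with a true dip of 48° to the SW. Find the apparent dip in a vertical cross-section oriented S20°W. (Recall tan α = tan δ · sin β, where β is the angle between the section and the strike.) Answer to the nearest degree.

40°

The section lies 50° from the strike.
tan(apparent dip) = tan 48° · sin 50° = 0.8508
α = arctan(0.8508) = 40.39°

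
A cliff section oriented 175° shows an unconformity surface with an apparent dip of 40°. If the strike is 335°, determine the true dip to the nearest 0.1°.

β = acute angle between strike 335° and section 175° = 20°.
tan(true dip) = tan 40° / sin 20° = 2.4534
δ = arctan(2.4534) = 67.82°

67.8°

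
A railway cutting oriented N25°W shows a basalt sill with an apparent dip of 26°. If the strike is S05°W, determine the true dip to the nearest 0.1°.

44.3°

The section is 30° from the strike.
tan δ = tan α / sin β = tan 26° / sin 30° = 0.4877 / 0.5000 = 0.9755
true dip = arctan 0.9755 = 44.29°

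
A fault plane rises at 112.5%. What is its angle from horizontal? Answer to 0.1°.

48.4°

tan θ = 112.5/100 = 1.1250
θ = arctan(1.1250) = 48.37°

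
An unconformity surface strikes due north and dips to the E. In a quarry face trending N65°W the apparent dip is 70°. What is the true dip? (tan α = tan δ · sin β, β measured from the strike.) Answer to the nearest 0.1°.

The section is 65° from the strike.
tan δ = tan α / sin β = tan 70° / sin 65° = 2.7475 / 0.9063 = 3.0315
true dip = arctan 3.0315 = 71.74°

71.7°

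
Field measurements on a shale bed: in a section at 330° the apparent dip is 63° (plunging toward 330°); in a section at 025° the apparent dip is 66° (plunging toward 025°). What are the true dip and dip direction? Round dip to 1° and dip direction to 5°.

Each apparent-dip line lies in the plane. As unit vectors (x east, y north, z up), v₁ plunges 63°→330° and v₂ plunges 66°→025°.
The plane normal is n = v₁ × v₂ ∝ (0.031, 0.361, 0.151).
tan δ = √(n_x²+n_y²)/n_z = 0.362/0.151, so δ = 67.3°.
Dip direction = azimuth of (n_x, n_y) = atan2(0.031, 0.361) = 5°.

true dip 67°, dip direction 005°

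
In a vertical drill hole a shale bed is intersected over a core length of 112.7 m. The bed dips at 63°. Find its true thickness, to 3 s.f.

51.2 m

True thickness t = h · cos(dip) = 112.7 × cos 63°
t = 112.7 × 0.4540 = 51.165 m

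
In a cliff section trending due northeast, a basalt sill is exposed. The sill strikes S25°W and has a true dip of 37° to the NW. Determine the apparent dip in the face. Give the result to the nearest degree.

The section lies 20° from the strike.
tan(apparent dip) = tan 37° · sin 20° = 0.2577
α = arctan(0.2577) = 14.45°

14°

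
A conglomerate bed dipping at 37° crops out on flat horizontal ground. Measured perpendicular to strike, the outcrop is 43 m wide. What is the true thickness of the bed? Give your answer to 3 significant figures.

25.9 m

True thickness t = w · sin(dip) = 43 × sin 37°
t = 43 × 0.6018 = 25.878 m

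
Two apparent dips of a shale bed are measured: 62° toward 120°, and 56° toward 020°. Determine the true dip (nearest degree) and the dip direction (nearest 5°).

true dip 69°, dip direction 075°

Each apparent-dip line lies in the plane. As unit vectors (x east, y north, z up), v₁ plunges 62°→120° and v₂ plunges 56°→020°.
n = v₁ × v₂ = (0.659, 0.168, 0.259) (taken with n_z > 0).
True dip = arccos(n_z / |n|) = arccos(0.3555) = 69.2°.
Dip direction = atan2(0.659, 0.168) = 76° (azimuth of n's horizontal projection).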